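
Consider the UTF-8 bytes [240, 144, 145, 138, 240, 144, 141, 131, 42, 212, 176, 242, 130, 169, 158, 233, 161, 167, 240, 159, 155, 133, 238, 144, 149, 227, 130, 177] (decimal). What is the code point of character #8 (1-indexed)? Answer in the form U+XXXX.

U+E415

Offset 0: leading byte 0xF0 = 11110000 → 4-byte char #1 = F0 90 91 8A.
Offset 4: leading byte 0xF0 = 11110000 → 4-byte char #2 = F0 90 8D 83.
Offset 8: leading byte 0x2A = 00101010 → 1-byte char #3 = 2A.
Offset 9: leading byte 0xD4 = 11010100 → 2-byte char #4 = D4 B0.
Offset 11: leading byte 0xF2 = 11110010 → 4-byte char #5 = F2 82 A9 9E.
Offset 15: leading byte 0xE9 = 11101001 → 3-byte char #6 = E9 A1 A7.
Offset 18: leading byte 0xF0 = 11110000 → 4-byte char #7 = F0 9F 9B 85.
Offset 22: leading byte 0xEE = 11101110 → 3-byte char #8 = EE 90 95.
Leading byte 0xEE = 11101110 matches 1110xxxx → 3-byte sequence.
Byte 1: 0xEE = 11101110, payload 1110 (4 bits).
Byte 2: 0x90 = 10010000 (10xxxxxx ✓), payload 010000.
Byte 3: 0x95 = 10010101 (10xxxxxx ✓), payload 010101.
Concatenate: 1110010000010101 = 0xE415 (16 bits → U+E415).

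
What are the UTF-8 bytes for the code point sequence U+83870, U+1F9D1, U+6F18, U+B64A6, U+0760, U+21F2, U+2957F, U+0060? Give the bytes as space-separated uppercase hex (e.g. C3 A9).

U+83870: 4-byte form → F2 83 A1 B0.
U+1F9D1: 4-byte form → F0 9F A7 91.
U+6F18: 3-byte form → E6 BC 98.
U+B64A6: 4-byte form → F2 B6 92 A6.
U+0760: 2-byte form → DD A0.
U+21F2: 3-byte form → E2 87 B2.
U+2957F: 4-byte form → F0 A9 95 BF.
U+0060: 1-byte form → 60.
Concatenated (25 bytes): F2 83 A1 B0 F0 9F A7 91 E6 BC 98 F2 B6 92 A6 DD A0 E2 87 B2 F0 A9 95 BF 60.

F2 83 A1 B0 F0 9F A7 91 E6 BC 98 F2 B6 92 A6 DD A0 E2 87 B2 F0 A9 95 BF 60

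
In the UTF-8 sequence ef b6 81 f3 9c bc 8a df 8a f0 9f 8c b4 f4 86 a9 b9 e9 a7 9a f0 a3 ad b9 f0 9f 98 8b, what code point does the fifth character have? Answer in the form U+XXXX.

U+106A79

Offset 0: leading byte 0xEF = 11101111 → 3-byte char #1 = EF B6 81.
Offset 3: leading byte 0xF3 = 11110011 → 4-byte char #2 = F3 9C BC 8A.
Offset 7: leading byte 0xDF = 11011111 → 2-byte char #3 = DF 8A.
Offset 9: leading byte 0xF0 = 11110000 → 4-byte char #4 = F0 9F 8C B4.
Offset 13: leading byte 0xF4 = 11110100 → 4-byte char #5 = F4 86 A9 B9.
Leading byte 0xF4 = 11110100 matches 11110xxx → 4-byte sequence.
Byte 1: 0xF4 = 11110100, payload 100 (3 bits).
Byte 2: 0x86 = 10000110 (10xxxxxx ✓), payload 000110.
Byte 3: 0xA9 = 10101001 (10xxxxxx ✓), payload 101001.
Byte 4: 0xB9 = 10111001 (10xxxxxx ✓), payload 111001.
Concatenate: 100000110101001111001 = 0x106A79 (21 bits → U+106A79).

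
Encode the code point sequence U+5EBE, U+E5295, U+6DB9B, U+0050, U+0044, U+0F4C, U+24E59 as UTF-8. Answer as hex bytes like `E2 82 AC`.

E5 BA BE F3 A5 8A 95 F1 AD AE 9B 50 44 E0 BD 8C F0 A4 B9 99

U+5EBE: 3-byte form → E5 BA BE.
U+E5295: 4-byte form → F3 A5 8A 95.
U+6DB9B: 4-byte form → F1 AD AE 9B.
U+0050: 1-byte form → 50.
U+0044: 1-byte form → 44.
U+0F4C: 3-byte form → E0 BD 8C.
U+24E59: 4-byte form → F0 A4 B9 99.
Concatenated (20 bytes): E5 BA BE F3 A5 8A 95 F1 AD AE 9B 50 44 E0 BD 8C F0 A4 B9 99.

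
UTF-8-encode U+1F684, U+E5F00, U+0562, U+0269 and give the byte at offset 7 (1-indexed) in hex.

1-indexed offset 7 is 0-indexed offset 6.
U+1F684 → 4-byte form F0 9F 9A 84 at offsets 0–3.
U+E5F00 → 4-byte form F3 A5 BC 80 at offsets 4–7.
Offset 6 falls in char 2's range; it's byte 3 of F3 A5 BC 80 = 0xBC.

0xBC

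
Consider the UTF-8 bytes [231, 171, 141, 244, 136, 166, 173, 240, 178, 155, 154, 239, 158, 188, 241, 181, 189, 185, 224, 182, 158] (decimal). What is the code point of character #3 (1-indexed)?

Offset 0: leading byte 0xE7 = 11100111 → 3-byte char #1 = E7 AB 8D.
Offset 3: leading byte 0xF4 = 11110100 → 4-byte char #2 = F4 88 A6 AD.
Offset 7: leading byte 0xF0 = 11110000 → 4-byte char #3 = F0 B2 9B 9A.
Leading byte 0xF0 = 11110000 matches 11110xxx → 4-byte sequence.
Byte 1: 0xF0 = 11110000, payload 000 (3 bits).
Byte 2: 0xB2 = 10110010 (10xxxxxx ✓), payload 110010.
Byte 3: 0x9B = 10011011 (10xxxxxx ✓), payload 011011.
Byte 4: 0x9A = 10011010 (10xxxxxx ✓), payload 011010.
Concatenate: 000110010011011011010 = 0x326DA (21 bits → U+326DA).

U+326DA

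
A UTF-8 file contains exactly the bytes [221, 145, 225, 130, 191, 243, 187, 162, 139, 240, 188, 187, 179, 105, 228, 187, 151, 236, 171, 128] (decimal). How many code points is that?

Byte at offset 0: 0xDD = 11011101 → 2-byte char (#1). Advance 2.
Byte at offset 2: 0xE1 = 11100001 → 3-byte char (#2). Advance 3.
Byte at offset 5: 0xF3 = 11110011 → 4-byte char (#3). Advance 4.
Byte at offset 9: 0xF0 = 11110000 → 4-byte char (#4). Advance 4.
Byte at offset 13: 0x69 = 01101001 → 1-byte char (#5). Advance 1.
Byte at offset 14: 0xE4 = 11100100 → 3-byte char (#6). Advance 3.
Byte at offset 17: 0xEC = 11101100 → 3-byte char (#7). Advance 3.
Reached end at offset 20 after 7 code points.

7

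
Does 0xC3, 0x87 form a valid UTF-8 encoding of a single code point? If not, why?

valid

Leading byte 0xC3 = 11000011 → 2-byte form.
Continuation bytes 0x87=10000111 all match 10xxxxxx.
Decoded value 0xC7 is ≥ 0x80 (shortest form) and not a surrogate.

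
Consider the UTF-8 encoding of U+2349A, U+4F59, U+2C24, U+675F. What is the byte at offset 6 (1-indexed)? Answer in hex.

1-indexed offset 6 is 0-indexed offset 5.
U+2349A → 4-byte form F0 A3 92 9A at offsets 0–3.
U+4F59 → 3-byte form E4 BD 99 at offsets 4–6.
Offset 5 falls in char 2's range; it's byte 2 of E4 BD 99 = 0xBD.

0xBD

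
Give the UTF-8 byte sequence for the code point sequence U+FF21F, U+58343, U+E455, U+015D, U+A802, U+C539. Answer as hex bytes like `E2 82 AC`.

U+FF21F: 4-byte form → F3 BF 88 9F.
U+58343: 4-byte form → F1 98 8D 83.
U+E455: 3-byte form → EE 91 95.
U+015D: 2-byte form → C5 9D.
U+A802: 3-byte form → EA A0 82.
U+C539: 3-byte form → EC 94 B9.
Concatenated (19 bytes): F3 BF 88 9F F1 98 8D 83 EE 91 95 C5 9D EA A0 82 EC 94 B9.

F3 BF 88 9F F1 98 8D 83 EE 91 95 C5 9D EA A0 82 EC 94 B9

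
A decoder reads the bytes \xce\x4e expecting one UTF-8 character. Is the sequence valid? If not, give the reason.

Leading byte 0xCE = 11001110 → 2-byte form.
Byte 2 is 0x4E = 01001110, which is not 10xxxxxx — expected a continuation byte.

invalid (non-continuation byte where continuation expected)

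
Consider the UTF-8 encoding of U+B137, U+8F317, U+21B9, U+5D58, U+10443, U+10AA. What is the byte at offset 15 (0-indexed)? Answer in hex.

0x91

U+B137 → 3-byte form EB 84 B7 at offsets 0–2.
U+8F317 → 4-byte form F2 8F 8C 97 at offsets 3–6.
U+21B9 → 3-byte form E2 86 B9 at offsets 7–9.
U+5D58 → 3-byte form E5 B5 98 at offsets 10–12.
U+10443 → 4-byte form F0 90 91 83 at offsets 13–16.
Offset 15 falls in char 5's range; it's byte 3 of F0 90 91 83 = 0x91.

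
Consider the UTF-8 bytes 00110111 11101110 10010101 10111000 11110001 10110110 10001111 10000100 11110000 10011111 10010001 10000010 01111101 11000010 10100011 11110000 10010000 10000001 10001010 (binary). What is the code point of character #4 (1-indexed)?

Offset 0: leading byte 0x37 = 00110111 → 1-byte char #1 = 37.
Offset 1: leading byte 0xEE = 11101110 → 3-byte char #2 = EE 95 B8.
Offset 4: leading byte 0xF1 = 11110001 → 4-byte char #3 = F1 B6 8F 84.
Offset 8: leading byte 0xF0 = 11110000 → 4-byte char #4 = F0 9F 91 82.
Leading byte 0xF0 = 11110000 matches 11110xxx → 4-byte sequence.
Byte 1: 0xF0 = 11110000, payload 000 (3 bits).
Byte 2: 0x9F = 10011111 (10xxxxxx ✓), payload 011111.
Byte 3: 0x91 = 10010001 (10xxxxxx ✓), payload 010001.
Byte 4: 0x82 = 10000010 (10xxxxxx ✓), payload 000010.
Concatenate: 000011111010001000010 = 0x1F442 (21 bits → U+1F442).

U+1F442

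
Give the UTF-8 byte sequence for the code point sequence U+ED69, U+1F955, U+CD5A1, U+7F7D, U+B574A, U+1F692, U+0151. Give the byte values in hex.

EE B5 A9 F0 9F A5 95 F3 8D 96 A1 E7 BD BD F2 B5 9D 8A F0 9F 9A 92 C5 91

U+ED69: 3-byte form → EE B5 A9.
U+1F955: 4-byte form → F0 9F A5 95.
U+CD5A1: 4-byte form → F3 8D 96 A1.
U+7F7D: 3-byte form → E7 BD BD.
U+B574A: 4-byte form → F2 B5 9D 8A.
U+1F692: 4-byte form → F0 9F 9A 92.
U+0151: 2-byte form → C5 91.
Concatenated (24 bytes): EE B5 A9 F0 9F A5 95 F3 8D 96 A1 E7 BD BD F2 B5 9D 8A F0 9F 9A 92 C5 91.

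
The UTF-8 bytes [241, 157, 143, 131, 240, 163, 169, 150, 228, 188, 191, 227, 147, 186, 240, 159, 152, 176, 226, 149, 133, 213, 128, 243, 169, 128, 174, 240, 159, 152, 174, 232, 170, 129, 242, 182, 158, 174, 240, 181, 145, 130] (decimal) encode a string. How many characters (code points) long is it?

12

Byte at offset 0: 0xF1 = 11110001 → 4-byte char (#1). Advance 4.
Byte at offset 4: 0xF0 = 11110000 → 4-byte char (#2). Advance 4.
Byte at offset 8: 0xE4 = 11100100 → 3-byte char (#3). Advance 3.
Byte at offset 11: 0xE3 = 11100011 → 3-byte char (#4). Advance 3.
Byte at offset 14: 0xF0 = 11110000 → 4-byte char (#5). Advance 4.
Byte at offset 18: 0xE2 = 11100010 → 3-byte char (#6). Advance 3.
Byte at offset 21: 0xD5 = 11010101 → 2-byte char (#7). Advance 2.
Byte at offset 23: 0xF3 = 11110011 → 4-byte char (#8). Advance 4.
Byte at offset 27: 0xF0 = 11110000 → 4-byte char (#9). Advance 4.
Byte at offset 31: 0xE8 = 11101000 → 3-byte char (#10). Advance 3.
Byte at offset 34: 0xF2 = 11110010 → 4-byte char (#11). Advance 4.
Byte at offset 38: 0xF0 = 11110000 → 4-byte char (#12). Advance 4.
Reached end at offset 42 after 12 code points.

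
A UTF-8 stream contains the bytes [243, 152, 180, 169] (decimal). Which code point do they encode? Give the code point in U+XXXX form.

Leading byte 0xF3 = 11110011 matches 11110xxx → 4-byte sequence.
Byte 1: 0xF3 = 11110011, payload 011 (3 bits).
Byte 2: 0x98 = 10011000 (10xxxxxx ✓), payload 011000.
Byte 3: 0xB4 = 10110100 (10xxxxxx ✓), payload 110100.
Byte 4: 0xA9 = 10101001 (10xxxxxx ✓), payload 101001.
Concatenate: 011011000110100101001 = 0xD8D29 (21 bits → U+D8D29).

U+D8D29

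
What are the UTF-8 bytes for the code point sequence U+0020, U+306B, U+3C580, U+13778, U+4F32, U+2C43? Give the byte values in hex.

20 E3 81 AB F0 BC 96 80 F0 93 9D B8 E4 BC B2 E2 B1 83

U+0020: 1-byte form → 20.
U+306B: 3-byte form → E3 81 AB.
U+3C580: 4-byte form → F0 BC 96 80.
U+13778: 4-byte form → F0 93 9D B8.
U+4F32: 3-byte form → E4 BC B2.
U+2C43: 3-byte form → E2 B1 83.
Concatenated (18 bytes): 20 E3 81 AB F0 BC 96 80 F0 93 9D B8 E4 BC B2 E2 B1 83.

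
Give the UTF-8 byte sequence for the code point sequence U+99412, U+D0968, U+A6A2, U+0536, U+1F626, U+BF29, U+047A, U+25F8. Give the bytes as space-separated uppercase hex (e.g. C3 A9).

U+99412: 4-byte form → F2 99 90 92.
U+D0968: 4-byte form → F3 90 A5 A8.
U+A6A2: 3-byte form → EA 9A A2.
U+0536: 2-byte form → D4 B6.
U+1F626: 4-byte form → F0 9F 98 A6.
U+BF29: 3-byte form → EB BC A9.
U+047A: 2-byte form → D1 BA.
U+25F8: 3-byte form → E2 97 B8.
Concatenated (25 bytes): F2 99 90 92 F3 90 A5 A8 EA 9A A2 D4 B6 F0 9F 98 A6 EB BC A9 D1 BA E2 97 B8.

F2 99 90 92 F3 90 A5 A8 EA 9A A2 D4 B6 F0 9F 98 A6 EB BC A9 D1 BA E2 97 B8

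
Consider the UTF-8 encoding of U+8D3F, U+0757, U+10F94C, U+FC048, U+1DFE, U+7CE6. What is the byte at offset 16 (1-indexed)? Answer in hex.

1-indexed offset 16 is 0-indexed offset 15.
U+8D3F → 3-byte form E8 B4 BF at offsets 0–2.
U+0757 → 2-byte form DD 97 at offsets 3–4.
U+10F94C → 4-byte form F4 8F A5 8C at offsets 5–8.
U+FC048 → 4-byte form F3 BC 81 88 at offsets 9–12.
U+1DFE → 3-byte form E1 B7 BE at offsets 13–15.
Offset 15 falls in char 5's range; it's byte 3 of E1 B7 BE = 0xBE.

0xBE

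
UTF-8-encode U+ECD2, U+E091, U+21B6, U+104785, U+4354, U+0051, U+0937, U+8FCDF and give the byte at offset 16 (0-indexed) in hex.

0x51

U+ECD2 → 3-byte form EE B3 92 at offsets 0–2.
U+E091 → 3-byte form EE 82 91 at offsets 3–5.
U+21B6 → 3-byte form E2 86 B6 at offsets 6–8.
U+104785 → 4-byte form F4 84 9E 85 at offsets 9–12.
U+4354 → 3-byte form E4 8D 94 at offsets 13–15.
U+0051 → 1-byte form 51 at offsets 16–16.
Offset 16 falls in char 6's range; it's byte 1 of 51 = 0x51.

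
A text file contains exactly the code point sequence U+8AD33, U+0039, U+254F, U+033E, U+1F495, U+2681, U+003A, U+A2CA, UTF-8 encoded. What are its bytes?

F2 8A B4 B3 39 E2 95 8F CC BE F0 9F 92 95 E2 9A 81 3A EA 8B 8A

U+8AD33: 4-byte form → F2 8A B4 B3.
U+0039: 1-byte form → 39.
U+254F: 3-byte form → E2 95 8F.
U+033E: 2-byte form → CC BE.
U+1F495: 4-byte form → F0 9F 92 95.
U+2681: 3-byte form → E2 9A 81.
U+003A: 1-byte form → 3A.
U+A2CA: 3-byte form → EA 8B 8A.
Concatenated (21 bytes): F2 8A B4 B3 39 E2 95 8F CC BE F0 9F 92 95 E2 9A 81 3A EA 8B 8A.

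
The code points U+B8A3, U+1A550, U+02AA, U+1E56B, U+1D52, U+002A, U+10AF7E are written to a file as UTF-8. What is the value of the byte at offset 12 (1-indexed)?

0x95

1-indexed offset 12 is 0-indexed offset 11.
U+B8A3 → 3-byte form EB A2 A3 at offsets 0–2.
U+1A550 → 4-byte form F0 9A 95 90 at offsets 3–6.
U+02AA → 2-byte form CA AA at offsets 7–8.
U+1E56B → 4-byte form F0 9E 95 AB at offsets 9–12.
Offset 11 falls in char 4's range; it's byte 3 of F0 9E 95 AB = 0x95.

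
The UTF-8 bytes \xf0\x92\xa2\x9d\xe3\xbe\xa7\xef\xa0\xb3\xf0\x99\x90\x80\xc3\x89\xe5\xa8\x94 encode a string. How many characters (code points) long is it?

6

Byte at offset 0: 0xF0 = 11110000 → 4-byte char (#1). Advance 4.
Byte at offset 4: 0xE3 = 11100011 → 3-byte char (#2). Advance 3.
Byte at offset 7: 0xEF = 11101111 → 3-byte char (#3). Advance 3.
Byte at offset 10: 0xF0 = 11110000 → 4-byte char (#4). Advance 4.
Byte at offset 14: 0xC3 = 11000011 → 2-byte char (#5). Advance 2.
Byte at offset 16: 0xE5 = 11100101 → 3-byte char (#6). Advance 3.
Reached end at offset 19 after 6 code points.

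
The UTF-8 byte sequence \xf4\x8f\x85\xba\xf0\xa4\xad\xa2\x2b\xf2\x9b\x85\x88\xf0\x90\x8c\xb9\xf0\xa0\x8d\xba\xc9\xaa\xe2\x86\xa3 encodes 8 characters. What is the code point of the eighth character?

Offset 0: leading byte 0xF4 = 11110100 → 4-byte char #1 = F4 8F 85 BA.
Offset 4: leading byte 0xF0 = 11110000 → 4-byte char #2 = F0 A4 AD A2.
Offset 8: leading byte 0x2B = 00101011 → 1-byte char #3 = 2B.
Offset 9: leading byte 0xF2 = 11110010 → 4-byte char #4 = F2 9B 85 88.
Offset 13: leading byte 0xF0 = 11110000 → 4-byte char #5 = F0 90 8C B9.
Offset 17: leading byte 0xF0 = 11110000 → 4-byte char #6 = F0 A0 8D BA.
Offset 21: leading byte 0xC9 = 11001001 → 2-byte char #7 = C9 AA.
Offset 23: leading byte 0xE2 = 11100010 → 3-byte char #8 = E2 86 A3.
Leading byte 0xE2 = 11100010 matches 1110xxxx → 3-byte sequence.
Byte 1: 0xE2 = 11100010, payload 0010 (4 bits).
Byte 2: 0x86 = 10000110 (10xxxxxx ✓), payload 000110.
Byte 3: 0xA3 = 10100011 (10xxxxxx ✓), payload 100011.
Concatenate: 0010000110100011 = 0x21A3 (16 bits → U+21A3).

U+21A3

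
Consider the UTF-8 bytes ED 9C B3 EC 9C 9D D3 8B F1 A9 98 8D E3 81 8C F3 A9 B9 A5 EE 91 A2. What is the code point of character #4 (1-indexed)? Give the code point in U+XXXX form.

Offset 0: leading byte 0xED = 11101101 → 3-byte char #1 = ED 9C B3.
Offset 3: leading byte 0xEC = 11101100 → 3-byte char #2 = EC 9C 9D.
Offset 6: leading byte 0xD3 = 11010011 → 2-byte char #3 = D3 8B.
Offset 8: leading byte 0xF1 = 11110001 → 4-byte char #4 = F1 A9 98 8D.
Leading byte 0xF1 = 11110001 matches 11110xxx → 4-byte sequence.
Byte 1: 0xF1 = 11110001, payload 001 (3 bits).
Byte 2: 0xA9 = 10101001 (10xxxxxx ✓), payload 101001.
Byte 3: 0x98 = 10011000 (10xxxxxx ✓), payload 011000.
Byte 4: 0x8D = 10001101 (10xxxxxx ✓), payload 001101.
Concatenate: 001101001011000001101 = 0x6960D (21 bits → U+6960D).

U+6960D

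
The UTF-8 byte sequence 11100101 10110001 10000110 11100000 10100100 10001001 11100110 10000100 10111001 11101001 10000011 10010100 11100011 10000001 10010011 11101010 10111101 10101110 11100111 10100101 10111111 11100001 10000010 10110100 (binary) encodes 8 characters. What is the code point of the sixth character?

Offset 0: leading byte 0xE5 = 11100101 → 3-byte char #1 = E5 B1 86.
Offset 3: leading byte 0xE0 = 11100000 → 3-byte char #2 = E0 A4 89.
Offset 6: leading byte 0xE6 = 11100110 → 3-byte char #3 = E6 84 B9.
Offset 9: leading byte 0xE9 = 11101001 → 3-byte char #4 = E9 83 94.
Offset 12: leading byte 0xE3 = 11100011 → 3-byte char #5 = E3 81 93.
Offset 15: leading byte 0xEA = 11101010 → 3-byte char #6 = EA BD AE.
Leading byte 0xEA = 11101010 matches 1110xxxx → 3-byte sequence.
Byte 1: 0xEA = 11101010, payload 1010 (4 bits).
Byte 2: 0xBD = 10111101 (10xxxxxx ✓), payload 111101.
Byte 3: 0xAE = 10101110 (10xxxxxx ✓), payload 101110.
Concatenate: 1010111101101110 = 0xAF6E (16 bits → U+AF6E).

U+AF6E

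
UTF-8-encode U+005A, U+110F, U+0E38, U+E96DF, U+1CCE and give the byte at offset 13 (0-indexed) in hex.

U+005A → 1-byte form 5A at offsets 0–0.
U+110F → 3-byte form E1 84 8F at offsets 1–3.
U+0E38 → 3-byte form E0 B8 B8 at offsets 4–6.
U+E96DF → 4-byte form F3 A9 9B 9F at offsets 7–10.
U+1CCE → 3-byte form E1 B3 8E at offsets 11–13.
Offset 13 falls in char 5's range; it's byte 3 of E1 B3 8E = 0x8E.

0x8E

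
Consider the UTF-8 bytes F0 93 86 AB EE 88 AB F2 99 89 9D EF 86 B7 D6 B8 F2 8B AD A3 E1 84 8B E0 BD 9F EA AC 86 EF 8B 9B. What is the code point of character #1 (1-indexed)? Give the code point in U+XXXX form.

Offset 0: leading byte 0xF0 = 11110000 → 4-byte char #1 = F0 93 86 AB.
Leading byte 0xF0 = 11110000 matches 11110xxx → 4-byte sequence.
Byte 1: 0xF0 = 11110000, payload 000 (3 bits).
Byte 2: 0x93 = 10010011 (10xxxxxx ✓), payload 010011.
Byte 3: 0x86 = 10000110 (10xxxxxx ✓), payload 000110.
Byte 4: 0xAB = 10101011 (10xxxxxx ✓), payload 101011.
Concatenate: 000010011000110101011 = 0x131AB (21 bits → U+131AB).

U+131AB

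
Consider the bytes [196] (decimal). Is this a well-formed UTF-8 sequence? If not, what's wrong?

invalid (sequence truncated)

Leading byte 0xC4 = 11000100 → 2-byte form, but only 1 byte is present.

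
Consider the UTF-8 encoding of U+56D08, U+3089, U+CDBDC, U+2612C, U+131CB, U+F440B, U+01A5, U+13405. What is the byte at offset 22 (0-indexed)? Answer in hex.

U+56D08 → 4-byte form F1 96 B4 88 at offsets 0–3.
U+3089 → 3-byte form E3 82 89 at offsets 4–6.
U+CDBDC → 4-byte form F3 8D AF 9C at offsets 7–10.
U+2612C → 4-byte form F0 A6 84 AC at offsets 11–14.
U+131CB → 4-byte form F0 93 87 8B at offsets 15–18.
U+F440B → 4-byte form F3 B4 90 8B at offsets 19–22.
Offset 22 falls in char 6's range; it's byte 4 of F3 B4 90 8B = 0x8B.

0x8B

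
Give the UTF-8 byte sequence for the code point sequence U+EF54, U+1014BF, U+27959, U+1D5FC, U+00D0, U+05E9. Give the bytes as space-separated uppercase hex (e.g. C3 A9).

U+EF54: 3-byte form → EE BD 94.
U+1014BF: 4-byte form → F4 81 92 BF.
U+27959: 4-byte form → F0 A7 A5 99.
U+1D5FC: 4-byte form → F0 9D 97 BC.
U+00D0: 2-byte form → C3 90.
U+05E9: 2-byte form → D7 A9.
Concatenated (19 bytes): EE BD 94 F4 81 92 BF F0 A7 A5 99 F0 9D 97 BC C3 90 D7 A9.

EE BD 94 F4 81 92 BF F0 A7 A5 99 F0 9D 97 BC C3 90 D7 A9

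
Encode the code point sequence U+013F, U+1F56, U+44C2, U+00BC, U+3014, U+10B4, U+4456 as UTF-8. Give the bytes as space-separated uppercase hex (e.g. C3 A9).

U+013F: 2-byte form → C4 BF.
U+1F56: 3-byte form → E1 BD 96.
U+44C2: 3-byte form → E4 93 82.
U+00BC: 2-byte form → C2 BC.
U+3014: 3-byte form → E3 80 94.
U+10B4: 3-byte form → E1 82 B4.
U+4456: 3-byte form → E4 91 96.
Concatenated (19 bytes): C4 BF E1 BD 96 E4 93 82 C2 BC E3 80 94 E1 82 B4 E4 91 96.

C4 BF E1 BD 96 E4 93 82 C2 BC E3 80 94 E1 82 B4 E4 91 96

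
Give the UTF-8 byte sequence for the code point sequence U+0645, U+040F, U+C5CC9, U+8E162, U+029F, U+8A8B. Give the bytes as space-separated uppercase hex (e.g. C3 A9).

U+0645: 2-byte form → D9 85.
U+040F: 2-byte form → D0 8F.
U+C5CC9: 4-byte form → F3 85 B3 89.
U+8E162: 4-byte form → F2 8E 85 A2.
U+029F: 2-byte form → CA 9F.
U+8A8B: 3-byte form → E8 AA 8B.
Concatenated (17 bytes): D9 85 D0 8F F3 85 B3 89 F2 8E 85 A2 CA 9F E8 AA 8B.

D9 85 D0 8F F3 85 B3 89 F2 8E 85 A2 CA 9F E8 AA 8B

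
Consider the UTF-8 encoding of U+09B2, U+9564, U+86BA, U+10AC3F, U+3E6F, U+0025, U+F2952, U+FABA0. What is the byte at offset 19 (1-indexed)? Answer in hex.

1-indexed offset 19 is 0-indexed offset 18.
U+09B2 → 3-byte form E0 A6 B2 at offsets 0–2.
U+9564 → 3-byte form E9 95 A4 at offsets 3–5.
U+86BA → 3-byte form E8 9A BA at offsets 6–8.
U+10AC3F → 4-byte form F4 8A B0 BF at offsets 9–12.
U+3E6F → 3-byte form E3 B9 AF at offsets 13–15.
U+0025 → 1-byte form 25 at offsets 16–16.
U+F2952 → 4-byte form F3 B2 A5 92 at offsets 17–20.
Offset 18 falls in char 7's range; it's byte 2 of F3 B2 A5 92 = 0xB2.

0xB2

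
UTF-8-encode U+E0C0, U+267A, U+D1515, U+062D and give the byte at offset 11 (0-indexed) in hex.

U+E0C0 → 3-byte form EE 83 80 at offsets 0–2.
U+267A → 3-byte form E2 99 BA at offsets 3–5.
U+D1515 → 4-byte form F3 91 94 95 at offsets 6–9.
U+062D → 2-byte form D8 AD at offsets 10–11.
Offset 11 falls in char 4's range; it's byte 2 of D8 AD = 0xAD.

0xAD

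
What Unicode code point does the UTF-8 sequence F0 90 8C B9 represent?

U+10339

Leading byte 0xF0 = 11110000 matches 11110xxx → 4-byte sequence.
Byte 1: 0xF0 = 11110000, payload 000 (3 bits).
Byte 2: 0x90 = 10010000 (10xxxxxx ✓), payload 010000.
Byte 3: 0x8C = 10001100 (10xxxxxx ✓), payload 001100.
Byte 4: 0xB9 = 10111001 (10xxxxxx ✓), payload 111001.
Concatenate: 000010000001100111001 = 0x10339 (21 bits → U+10339).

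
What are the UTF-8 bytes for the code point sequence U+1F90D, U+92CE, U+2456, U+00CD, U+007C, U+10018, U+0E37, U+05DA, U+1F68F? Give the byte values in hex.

F0 9F A4 8D E9 8B 8E E2 91 96 C3 8D 7C F0 90 80 98 E0 B8 B7 D7 9A F0 9F 9A 8F

U+1F90D: 4-byte form → F0 9F A4 8D.
U+92CE: 3-byte form → E9 8B 8E.
U+2456: 3-byte form → E2 91 96.
U+00CD: 2-byte form → C3 8D.
U+007C: 1-byte form → 7C.
U+10018: 4-byte form → F0 90 80 98.
U+0E37: 3-byte form → E0 B8 B7.
U+05DA: 2-byte form → D7 9A.
U+1F68F: 4-byte form → F0 9F 9A 8F.
Concatenated (26 bytes): F0 9F A4 8D E9 8B 8E E2 91 96 C3 8D 7C F0 90 80 98 E0 B8 B7 D7 9A F0 9F 9A 8F.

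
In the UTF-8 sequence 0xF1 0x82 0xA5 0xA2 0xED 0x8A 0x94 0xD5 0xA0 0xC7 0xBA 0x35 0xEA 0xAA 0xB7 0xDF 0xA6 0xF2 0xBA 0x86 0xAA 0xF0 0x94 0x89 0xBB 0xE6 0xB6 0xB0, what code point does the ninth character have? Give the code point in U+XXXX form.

Offset 0: leading byte 0xF1 = 11110001 → 4-byte char #1 = F1 82 A5 A2.
Offset 4: leading byte 0xED = 11101101 → 3-byte char #2 = ED 8A 94.
Offset 7: leading byte 0xD5 = 11010101 → 2-byte char #3 = D5 A0.
Offset 9: leading byte 0xC7 = 11000111 → 2-byte char #4 = C7 BA.
Offset 11: leading byte 0x35 = 00110101 → 1-byte char #5 = 35.
Offset 12: leading byte 0xEA = 11101010 → 3-byte char #6 = EA AA B7.
Offset 15: leading byte 0xDF = 11011111 → 2-byte char #7 = DF A6.
Offset 17: leading byte 0xF2 = 11110010 → 4-byte char #8 = F2 BA 86 AA.
Offset 21: leading byte 0xF0 = 11110000 → 4-byte char #9 = F0 94 89 BB.
Leading byte 0xF0 = 11110000 matches 11110xxx → 4-byte sequence.
Byte 1: 0xF0 = 11110000, payload 000 (3 bits).
Byte 2: 0x94 = 10010100 (10xxxxxx ✓), payload 010100.
Byte 3: 0x89 = 10001001 (10xxxxxx ✓), payload 001001.
Byte 4: 0xBB = 10111011 (10xxxxxx ✓), payload 111011.
Concatenate: 000010100001001111011 = 0x1427B (21 bits → U+1427B).

U+1427B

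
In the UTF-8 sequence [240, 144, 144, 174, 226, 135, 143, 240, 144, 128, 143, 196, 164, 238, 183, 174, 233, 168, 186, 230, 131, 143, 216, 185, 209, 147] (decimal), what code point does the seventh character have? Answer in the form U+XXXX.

Offset 0: leading byte 0xF0 = 11110000 → 4-byte char #1 = F0 90 90 AE.
Offset 4: leading byte 0xE2 = 11100010 → 3-byte char #2 = E2 87 8F.
Offset 7: leading byte 0xF0 = 11110000 → 4-byte char #3 = F0 90 80 8F.
Offset 11: leading byte 0xC4 = 11000100 → 2-byte char #4 = C4 A4.
Offset 13: leading byte 0xEE = 11101110 → 3-byte char #5 = EE B7 AE.
Offset 16: leading byte 0xE9 = 11101001 → 3-byte char #6 = E9 A8 BA.
Offset 19: leading byte 0xE6 = 11100110 → 3-byte char #7 = E6 83 8F.
Leading byte 0xE6 = 11100110 matches 1110xxxx → 3-byte sequence.
Byte 1: 0xE6 = 11100110, payload 0110 (4 bits).
Byte 2: 0x83 = 10000011 (10xxxxxx ✓), payload 000011.
Byte 3: 0x8F = 10001111 (10xxxxxx ✓), payload 001111.
Concatenate: 0110000011001111 = 0x60CF (16 bits → U+60CF).

U+60CF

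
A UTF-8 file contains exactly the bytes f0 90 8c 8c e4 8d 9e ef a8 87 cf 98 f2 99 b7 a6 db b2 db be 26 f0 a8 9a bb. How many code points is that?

Byte at offset 0: 0xF0 = 11110000 → 4-byte char (#1). Advance 4.
Byte at offset 4: 0xE4 = 11100100 → 3-byte char (#2). Advance 3.
Byte at offset 7: 0xEF = 11101111 → 3-byte char (#3). Advance 3.
Byte at offset 10: 0xCF = 11001111 → 2-byte char (#4). Advance 2.
Byte at offset 12: 0xF2 = 11110010 → 4-byte char (#5). Advance 4.
Byte at offset 16: 0xDB = 11011011 → 2-byte char (#6). Advance 2.
Byte at offset 18: 0xDB = 11011011 → 2-byte char (#7). Advance 2.
Byte at offset 20: 0x26 = 00100110 → 1-byte char (#8). Advance 1.
Byte at offset 21: 0xF0 = 11110000 → 4-byte char (#9). Advance 4.
Reached end at offset 25 after 9 code points.

9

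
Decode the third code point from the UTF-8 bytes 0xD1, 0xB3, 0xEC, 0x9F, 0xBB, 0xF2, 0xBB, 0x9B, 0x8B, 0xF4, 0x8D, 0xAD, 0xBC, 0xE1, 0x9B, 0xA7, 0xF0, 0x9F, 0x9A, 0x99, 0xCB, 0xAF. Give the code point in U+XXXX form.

U+BB6CB

Offset 0: leading byte 0xD1 = 11010001 → 2-byte char #1 = D1 B3.
Offset 2: leading byte 0xEC = 11101100 → 3-byte char #2 = EC 9F BB.
Offset 5: leading byte 0xF2 = 11110010 → 4-byte char #3 = F2 BB 9B 8B.
Leading byte 0xF2 = 11110010 matches 11110xxx → 4-byte sequence.
Byte 1: 0xF2 = 11110010, payload 010 (3 bits).
Byte 2: 0xBB = 10111011 (10xxxxxx ✓), payload 111011.
Byte 3: 0x9B = 10011011 (10xxxxxx ✓), payload 011011.
Byte 4: 0x8B = 10001011 (10xxxxxx ✓), payload 001011.
Concatenate: 010111011011011001011 = 0xBB6CB (21 bits → U+BB6CB).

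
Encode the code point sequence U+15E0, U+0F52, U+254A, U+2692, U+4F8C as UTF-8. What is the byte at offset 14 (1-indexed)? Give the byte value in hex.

0xBE

1-indexed offset 14 is 0-indexed offset 13.
U+15E0 → 3-byte form E1 97 A0 at offsets 0–2.
U+0F52 → 3-byte form E0 BD 92 at offsets 3–5.
U+254A → 3-byte form E2 95 8A at offsets 6–8.
U+2692 → 3-byte form E2 9A 92 at offsets 9–11.
U+4F8C → 3-byte form E4 BE 8C at offsets 12–14.
Offset 13 falls in char 5's range; it's byte 2 of E4 BE 8C = 0xBE.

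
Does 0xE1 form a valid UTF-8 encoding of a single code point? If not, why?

invalid (sequence truncated)

Leading byte 0xE1 = 11100001 → 3-byte form, but only 1 byte is present.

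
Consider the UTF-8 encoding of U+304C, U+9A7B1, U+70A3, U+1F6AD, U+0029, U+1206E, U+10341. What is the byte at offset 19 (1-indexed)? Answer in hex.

1-indexed offset 19 is 0-indexed offset 18.
U+304C → 3-byte form E3 81 8C at offsets 0–2.
U+9A7B1 → 4-byte form F2 9A 9E B1 at offsets 3–6.
U+70A3 → 3-byte form E7 82 A3 at offsets 7–9.
U+1F6AD → 4-byte form F0 9F 9A AD at offsets 10–13.
U+0029 → 1-byte form 29 at offsets 14–14.
U+1206E → 4-byte form F0 92 81 AE at offsets 15–18.
Offset 18 falls in char 6's range; it's byte 4 of F0 92 81 AE = 0xAE.

0xAE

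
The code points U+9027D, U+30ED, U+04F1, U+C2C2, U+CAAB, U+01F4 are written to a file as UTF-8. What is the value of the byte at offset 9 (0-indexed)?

U+9027D → 4-byte form F2 90 89 BD at offsets 0–3.
U+30ED → 3-byte form E3 83 AD at offsets 4–6.
U+04F1 → 2-byte form D3 B1 at offsets 7–8.
U+C2C2 → 3-byte form EC 8B 82 at offsets 9–11.
Offset 9 falls in char 4's range; it's byte 1 of EC 8B 82 = 0xEC.

0xEC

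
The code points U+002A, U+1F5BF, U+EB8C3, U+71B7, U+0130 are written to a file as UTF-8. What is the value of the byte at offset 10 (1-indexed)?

0xE7

1-indexed offset 10 is 0-indexed offset 9.
U+002A → 1-byte form 2A at offsets 0–0.
U+1F5BF → 4-byte form F0 9F 96 BF at offsets 1–4.
U+EB8C3 → 4-byte form F3 AB A3 83 at offsets 5–8.
U+71B7 → 3-byte form E7 86 B7 at offsets 9–11.
Offset 9 falls in char 4's range; it's byte 1 of E7 86 B7 = 0xE7.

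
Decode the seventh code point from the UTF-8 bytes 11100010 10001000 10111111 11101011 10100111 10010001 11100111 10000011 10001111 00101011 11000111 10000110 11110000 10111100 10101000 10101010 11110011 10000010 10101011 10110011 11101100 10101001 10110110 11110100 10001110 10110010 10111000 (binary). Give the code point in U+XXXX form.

Offset 0: leading byte 0xE2 = 11100010 → 3-byte char #1 = E2 88 BF.
Offset 3: leading byte 0xEB = 11101011 → 3-byte char #2 = EB A7 91.
Offset 6: leading byte 0xE7 = 11100111 → 3-byte char #3 = E7 83 8F.
Offset 9: leading byte 0x2B = 00101011 → 1-byte char #4 = 2B.
Offset 10: leading byte 0xC7 = 11000111 → 2-byte char #5 = C7 86.
Offset 12: leading byte 0xF0 = 11110000 → 4-byte char #6 = F0 BC A8 AA.
Offset 16: leading byte 0xF3 = 11110011 → 4-byte char #7 = F3 82 AB B3.
Leading byte 0xF3 = 11110011 matches 11110xxx → 4-byte sequence.
Byte 1: 0xF3 = 11110011, payload 011 (3 bits).
Byte 2: 0x82 = 10000010 (10xxxxxx ✓), payload 000010.
Byte 3: 0xAB = 10101011 (10xxxxxx ✓), payload 101011.
Byte 4: 0xB3 = 10110011 (10xxxxxx ✓), payload 110011.
Concatenate: 011000010101011110011 = 0xC2AF3 (21 bits → U+C2AF3).

U+C2AF3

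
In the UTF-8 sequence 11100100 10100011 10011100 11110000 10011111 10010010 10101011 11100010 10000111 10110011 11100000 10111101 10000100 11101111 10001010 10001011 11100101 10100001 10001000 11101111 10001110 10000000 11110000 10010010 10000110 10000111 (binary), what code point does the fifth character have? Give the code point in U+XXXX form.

Offset 0: leading byte 0xE4 = 11100100 → 3-byte char #1 = E4 A3 9C.
Offset 3: leading byte 0xF0 = 11110000 → 4-byte char #2 = F0 9F 92 AB.
Offset 7: leading byte 0xE2 = 11100010 → 3-byte char #3 = E2 87 B3.
Offset 10: leading byte 0xE0 = 11100000 → 3-byte char #4 = E0 BD 84.
Offset 13: leading byte 0xEF = 11101111 → 3-byte char #5 = EF 8A 8B.
Leading byte 0xEF = 11101111 matches 1110xxxx → 3-byte sequence.
Byte 1: 0xEF = 11101111, payload 1111 (4 bits).
Byte 2: 0x8A = 10001010 (10xxxxxx ✓), payload 001010.
Byte 3: 0x8B = 10001011 (10xxxxxx ✓), payload 001011.
Concatenate: 1111001010001011 = 0xF28B (16 bits → U+F28B).

U+F28B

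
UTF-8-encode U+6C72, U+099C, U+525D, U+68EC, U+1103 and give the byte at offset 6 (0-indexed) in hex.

U+6C72 → 3-byte form E6 B1 B2 at offsets 0–2.
U+099C → 3-byte form E0 A6 9C at offsets 3–5.
U+525D → 3-byte form E5 89 9D at offsets 6–8.
Offset 6 falls in char 3's range; it's byte 1 of E5 89 9D = 0xE5.

0xE5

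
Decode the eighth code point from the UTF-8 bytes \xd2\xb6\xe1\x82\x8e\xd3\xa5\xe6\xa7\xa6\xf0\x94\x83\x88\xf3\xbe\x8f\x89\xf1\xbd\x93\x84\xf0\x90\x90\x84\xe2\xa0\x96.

Offset 0: leading byte 0xD2 = 11010010 → 2-byte char #1 = D2 B6.
Offset 2: leading byte 0xE1 = 11100001 → 3-byte char #2 = E1 82 8E.
Offset 5: leading byte 0xD3 = 11010011 → 2-byte char #3 = D3 A5.
Offset 7: leading byte 0xE6 = 11100110 → 3-byte char #4 = E6 A7 A6.
Offset 10: leading byte 0xF0 = 11110000 → 4-byte char #5 = F0 94 83 88.
Offset 14: leading byte 0xF3 = 11110011 → 4-byte char #6 = F3 BE 8F 89.
Offset 18: leading byte 0xF1 = 11110001 → 4-byte char #7 = F1 BD 93 84.
Offset 22: leading byte 0xF0 = 11110000 → 4-byte char #8 = F0 90 90 84.
Leading byte 0xF0 = 11110000 matches 11110xxx → 4-byte sequence.
Byte 1: 0xF0 = 11110000, payload 000 (3 bits).
Byte 2: 0x90 = 10010000 (10xxxxxx ✓), payload 010000.
Byte 3: 0x90 = 10010000 (10xxxxxx ✓), payload 010000.
Byte 4: 0x84 = 10000100 (10xxxxxx ✓), payload 000100.
Concatenate: 000010000010000000100 = 0x10404 (21 bits → U+10404).

U+10404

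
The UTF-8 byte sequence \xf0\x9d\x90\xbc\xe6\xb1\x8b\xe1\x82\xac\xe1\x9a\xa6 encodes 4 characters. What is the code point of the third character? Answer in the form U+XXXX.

Offset 0: leading byte 0xF0 = 11110000 → 4-byte char #1 = F0 9D 90 BC.
Offset 4: leading byte 0xE6 = 11100110 → 3-byte char #2 = E6 B1 8B.
Offset 7: leading byte 0xE1 = 11100001 → 3-byte char #3 = E1 82 AC.
Leading byte 0xE1 = 11100001 matches 1110xxxx → 3-byte sequence.
Byte 1: 0xE1 = 11100001, payload 0001 (4 bits).
Byte 2: 0x82 = 10000010 (10xxxxxx ✓), payload 000010.
Byte 3: 0xAC = 10101100 (10xxxxxx ✓), payload 101100.
Concatenate: 0001000010101100 = 0x10AC (16 bits → U+10AC).

U+10AC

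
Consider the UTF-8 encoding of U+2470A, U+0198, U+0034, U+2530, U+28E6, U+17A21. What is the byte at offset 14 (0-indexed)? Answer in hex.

0x97

U+2470A → 4-byte form F0 A4 9C 8A at offsets 0–3.
U+0198 → 2-byte form C6 98 at offsets 4–5.
U+0034 → 1-byte form 34 at offsets 6–6.
U+2530 → 3-byte form E2 94 B0 at offsets 7–9.
U+28E6 → 3-byte form E2 A3 A6 at offsets 10–12.
U+17A21 → 4-byte form F0 97 A8 A1 at offsets 13–16.
Offset 14 falls in char 6's range; it's byte 2 of F0 97 A8 A1 = 0x97.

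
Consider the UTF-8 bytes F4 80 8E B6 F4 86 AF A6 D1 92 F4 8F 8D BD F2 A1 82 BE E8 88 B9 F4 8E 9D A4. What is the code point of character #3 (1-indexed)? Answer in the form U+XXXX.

U+0452

Offset 0: leading byte 0xF4 = 11110100 → 4-byte char #1 = F4 80 8E B6.
Offset 4: leading byte 0xF4 = 11110100 → 4-byte char #2 = F4 86 AF A6.
Offset 8: leading byte 0xD1 = 11010001 → 2-byte char #3 = D1 92.
Leading byte 0xD1 = 11010001 matches 110xxxxx → 2-byte sequence.
Byte 1: 0xD1 = 11010001, payload 10001 (5 bits).
Byte 2: 0x92 = 10010010 (10xxxxxx ✓), payload 010010.
Concatenate: 10001010010 = 0x452 (11 bits → U+0452).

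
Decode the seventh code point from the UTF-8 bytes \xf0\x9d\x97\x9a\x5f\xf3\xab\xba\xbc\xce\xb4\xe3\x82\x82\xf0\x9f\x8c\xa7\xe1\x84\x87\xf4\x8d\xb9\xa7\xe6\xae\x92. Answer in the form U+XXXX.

Offset 0: leading byte 0xF0 = 11110000 → 4-byte char #1 = F0 9D 97 9A.
Offset 4: leading byte 0x5F = 01011111 → 1-byte char #2 = 5F.
Offset 5: leading byte 0xF3 = 11110011 → 4-byte char #3 = F3 AB BA BC.
Offset 9: leading byte 0xCE = 11001110 → 2-byte char #4 = CE B4.
Offset 11: leading byte 0xE3 = 11100011 → 3-byte char #5 = E3 82 82.
Offset 14: leading byte 0xF0 = 11110000 → 4-byte char #6 = F0 9F 8C A7.
Offset 18: leading byte 0xE1 = 11100001 → 3-byte char #7 = E1 84 87.
Leading byte 0xE1 = 11100001 matches 1110xxxx → 3-byte sequence.
Byte 1: 0xE1 = 11100001, payload 0001 (4 bits).
Byte 2: 0x84 = 10000100 (10xxxxxx ✓), payload 000100.
Byte 3: 0x87 = 10000111 (10xxxxxx ✓), payload 000111.
Concatenate: 0001000100000111 = 0x1107 (16 bits → U+1107).

U+1107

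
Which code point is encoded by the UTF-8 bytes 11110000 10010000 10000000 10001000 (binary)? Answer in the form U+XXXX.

Leading byte 0xF0 = 11110000 matches 11110xxx → 4-byte sequence.
Byte 1: 0xF0 = 11110000, payload 000 (3 bits).
Byte 2: 0x90 = 10010000 (10xxxxxx ✓), payload 010000.
Byte 3: 0x80 = 10000000 (10xxxxxx ✓), payload 000000.
Byte 4: 0x88 = 10001000 (10xxxxxx ✓), payload 001000.
Concatenate: 000010000000000001000 = 0x10008 (21 bits → U+10008).

U+10008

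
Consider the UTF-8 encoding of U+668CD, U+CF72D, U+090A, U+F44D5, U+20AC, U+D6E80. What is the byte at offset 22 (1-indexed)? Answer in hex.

0x80

1-indexed offset 22 is 0-indexed offset 21.
U+668CD → 4-byte form F1 A6 A3 8D at offsets 0–3.
U+CF72D → 4-byte form F3 8F 9C AD at offsets 4–7.
U+090A → 3-byte form E0 A4 8A at offsets 8–10.
U+F44D5 → 4-byte form F3 B4 93 95 at offsets 11–14.
U+20AC → 3-byte form E2 82 AC at offsets 15–17.
U+D6E80 → 4-byte form F3 96 BA 80 at offsets 18–21.
Offset 21 falls in char 6's range; it's byte 4 of F3 96 BA 80 = 0x80.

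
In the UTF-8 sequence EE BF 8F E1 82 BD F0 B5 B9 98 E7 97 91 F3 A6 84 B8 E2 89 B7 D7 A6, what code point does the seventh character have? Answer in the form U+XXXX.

U+05E6

Offset 0: leading byte 0xEE = 11101110 → 3-byte char #1 = EE BF 8F.
Offset 3: leading byte 0xE1 = 11100001 → 3-byte char #2 = E1 82 BD.
Offset 6: leading byte 0xF0 = 11110000 → 4-byte char #3 = F0 B5 B9 98.
Offset 10: leading byte 0xE7 = 11100111 → 3-byte char #4 = E7 97 91.
Offset 13: leading byte 0xF3 = 11110011 → 4-byte char #5 = F3 A6 84 B8.
Offset 17: leading byte 0xE2 = 11100010 → 3-byte char #6 = E2 89 B7.
Offset 20: leading byte 0xD7 = 11010111 → 2-byte char #7 = D7 A6.
Leading byte 0xD7 = 11010111 matches 110xxxxx → 2-byte sequence.
Byte 1: 0xD7 = 11010111, payload 10111 (5 bits).
Byte 2: 0xA6 = 10100110 (10xxxxxx ✓), payload 100110.
Concatenate: 10111100110 = 0x5E6 (11 bits → U+05E6).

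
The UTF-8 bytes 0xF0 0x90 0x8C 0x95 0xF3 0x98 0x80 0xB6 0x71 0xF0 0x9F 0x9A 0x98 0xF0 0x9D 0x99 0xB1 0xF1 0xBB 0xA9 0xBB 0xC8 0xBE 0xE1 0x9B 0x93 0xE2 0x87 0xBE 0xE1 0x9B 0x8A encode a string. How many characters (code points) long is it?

10

Byte at offset 0: 0xF0 = 11110000 → 4-byte char (#1). Advance 4.
Byte at offset 4: 0xF3 = 11110011 → 4-byte char (#2). Advance 4.
Byte at offset 8: 0x71 = 01110001 → 1-byte char (#3). Advance 1.
Byte at offset 9: 0xF0 = 11110000 → 4-byte char (#4). Advance 4.
Byte at offset 13: 0xF0 = 11110000 → 4-byte char (#5). Advance 4.
Byte at offset 17: 0xF1 = 11110001 → 4-byte char (#6). Advance 4.
Byte at offset 21: 0xC8 = 11001000 → 2-byte char (#7). Advance 2.
Byte at offset 23: 0xE1 = 11100001 → 3-byte char (#8). Advance 3.
Byte at offset 26: 0xE2 = 11100010 → 3-byte char (#9). Advance 3.
Byte at offset 29: 0xE1 = 11100001 → 3-byte char (#10). Advance 3.
Reached end at offset 32 after 10 code points.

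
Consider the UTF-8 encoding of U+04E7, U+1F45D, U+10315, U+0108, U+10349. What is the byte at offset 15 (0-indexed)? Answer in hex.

U+04E7 → 2-byte form D3 A7 at offsets 0–1.
U+1F45D → 4-byte form F0 9F 91 9D at offsets 2–5.
U+10315 → 4-byte form F0 90 8C 95 at offsets 6–9.
U+0108 → 2-byte form C4 88 at offsets 10–11.
U+10349 → 4-byte form F0 90 8D 89 at offsets 12–15.
Offset 15 falls in char 5's range; it's byte 4 of F0 90 8D 89 = 0x89.

0x89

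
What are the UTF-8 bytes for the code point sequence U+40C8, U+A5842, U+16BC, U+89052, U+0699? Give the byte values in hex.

U+40C8: 3-byte form → E4 83 88.
U+A5842: 4-byte form → F2 A5 A1 82.
U+16BC: 3-byte form → E1 9A BC.
U+89052: 4-byte form → F2 89 81 92.
U+0699: 2-byte form → DA 99.
Concatenated (16 bytes): E4 83 88 F2 A5 A1 82 E1 9A BC F2 89 81 92 DA 99.

E4 83 88 F2 A5 A1 82 E1 9A BC F2 89 81 92 DA 99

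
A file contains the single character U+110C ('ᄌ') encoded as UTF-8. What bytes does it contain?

U+110C = 0x110C = 4364 decimal. In range U+0800–U+FFFF → 3-byte form: 1110xxxx 10xxxxxx 10xxxxxx.
Binary (16 bits): 0001000100001100.
Split 4+6+6: 0001 | 000100 | 001100.
Byte 1: 11100001 = 0xE1.
Byte 2: 10000100 = 0x84.
Byte 3: 10001100 = 0x8C.

E1 84 8C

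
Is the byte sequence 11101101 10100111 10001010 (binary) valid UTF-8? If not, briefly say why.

Structurally a 3-byte sequence; payload = 0xD9CA.
But 0xD9CA is in U+D800–U+DFFF, the surrogate range. Surrogates are not Unicode scalar values and are forbidden in UTF-8.

invalid (encodes a surrogate (U+D800–U+DFFF))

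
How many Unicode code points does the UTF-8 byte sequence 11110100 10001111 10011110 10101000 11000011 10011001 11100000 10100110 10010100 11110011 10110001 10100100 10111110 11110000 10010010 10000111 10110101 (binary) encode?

5

Byte at offset 0: 0xF4 = 11110100 → 4-byte char (#1). Advance 4.
Byte at offset 4: 0xC3 = 11000011 → 2-byte char (#2). Advance 2.
Byte at offset 6: 0xE0 = 11100000 → 3-byte char (#3). Advance 3.
Byte at offset 9: 0xF3 = 11110011 → 4-byte char (#4). Advance 4.
Byte at offset 13: 0xF0 = 11110000 → 4-byte char (#5). Advance 4.
Reached end at offset 17 after 5 code points.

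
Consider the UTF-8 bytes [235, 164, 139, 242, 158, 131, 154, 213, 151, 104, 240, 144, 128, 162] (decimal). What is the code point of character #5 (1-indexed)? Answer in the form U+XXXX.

Offset 0: leading byte 0xEB = 11101011 → 3-byte char #1 = EB A4 8B.
Offset 3: leading byte 0xF2 = 11110010 → 4-byte char #2 = F2 9E 83 9A.
Offset 7: leading byte 0xD5 = 11010101 → 2-byte char #3 = D5 97.
Offset 9: leading byte 0x68 = 01101000 → 1-byte char #4 = 68.
Offset 10: leading byte 0xF0 = 11110000 → 4-byte char #5 = F0 90 80 A2.
Leading byte 0xF0 = 11110000 matches 11110xxx → 4-byte sequence.
Byte 1: 0xF0 = 11110000, payload 000 (3 bits).
Byte 2: 0x90 = 10010000 (10xxxxxx ✓), payload 010000.
Byte 3: 0x80 = 10000000 (10xxxxxx ✓), payload 000000.
Byte 4: 0xA2 = 10100010 (10xxxxxx ✓), payload 100010.
Concatenate: 000010000000000100010 = 0x10022 (21 bits → U+10022).

U+10022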